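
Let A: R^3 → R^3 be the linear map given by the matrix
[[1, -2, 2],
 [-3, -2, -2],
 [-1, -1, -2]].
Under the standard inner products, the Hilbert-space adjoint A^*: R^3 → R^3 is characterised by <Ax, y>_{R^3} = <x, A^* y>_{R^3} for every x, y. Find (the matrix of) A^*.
A^* = A^T =
[[1, -3, -1],
 [-2, -2, -1],
 [2, -2, -2]]

For real matrices with standard dot products, the defining identity <Ax, y> = <x, A^* y> gives (Ax)^T y = x^T (A^*) y, i.e. x^T A^T y = x^T (A^*) y. Since this holds for all x, y, we must have A^* = A^T. Therefore
A^* =
[[1, -3, -1],
 [-2, -2, -1],
 [2, -2, -2]].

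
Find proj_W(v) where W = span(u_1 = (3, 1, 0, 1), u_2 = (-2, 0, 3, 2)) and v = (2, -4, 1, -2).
proj_W(v) = (50/171, -20/171, -55/57, -130/171)

Set up U = [u_1 | ... | u_2] ∈ R^(4×2). The projector onto W = col(U) is P = U (U^T U)^(-1) U^T.
Compute U^T U =
  [11, -4]
  [-4, 17],
and U^T v = (0, -5).
Solve U^T U · c = U^T v for the coefficients: c = (-20/171, -55/171). The projection is proj_W(v) = U c.
Check: (v - proj_W(v)) · u_1 = 0  (should be 0).
Check: (v - proj_W(v)) · u_2 = 0  (should be 0).
Result: proj_W(v) = (50/171, -20/171, -55/57, -130/171).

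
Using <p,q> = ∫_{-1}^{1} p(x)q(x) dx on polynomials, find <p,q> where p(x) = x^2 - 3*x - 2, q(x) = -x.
<p,q> = 2

Expand the product: p(x)·q(x) = -x^3 + 3*x^2 + 2*x.
∫_{-1}^{1} of each monomial x^k gives [2/(k+1) if k even, 0 if k odd]. Integrating term-by-term (or equivalently evaluating the antiderivative F(x) = -x^4/4 + x^3 + x^2 at the endpoints):
  F(1) − F(−1) = 7/4 − (-1/4) = 2.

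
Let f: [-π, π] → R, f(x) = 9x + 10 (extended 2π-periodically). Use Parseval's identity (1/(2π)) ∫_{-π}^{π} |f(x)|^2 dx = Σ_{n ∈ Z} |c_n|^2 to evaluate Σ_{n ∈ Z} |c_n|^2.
Σ |c_n|^2 = 27π^2 + 100

Expand and integrate term by term over [-π, π]:
  ∫ (9x)^2 dx = 81·(2π^3/3); ∫ 2·9·(10)·x dx = 0 (odd integrand); ∫ 10^2 dx = 100·2π.
So (1/(2π)) ∫_{-π}^{π} (9x + 10)^2 dx = 81π^2/3 + 100 = 27π^2 + 100.
Parseval ⇒ Σ |c_n|^2 = 27π^2 + 100.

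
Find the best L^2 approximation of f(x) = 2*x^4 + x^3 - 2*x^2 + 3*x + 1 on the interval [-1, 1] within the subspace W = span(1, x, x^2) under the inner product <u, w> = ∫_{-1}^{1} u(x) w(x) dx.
g(x) = -2*x^2/7 + 18*x/5 + 29/35

The best approximation g ∈ W is the orthogonal projection of f onto W. Writing g = a_0 + a_1 x + a_2 x^2, the coefficients solve the normal equations G · a = b where
  G_{ij} = <φ_i, φ_j> and b_i = <f, φ_i>, with φ_0 = 1, φ_1 = x, φ_2 = x^2.
G =
  [2, 0, 2/3]
  [0, 2/3, 0]
  [2/3, 0, 2/5],
b = (22/15, 12/5, 46/105).
Solving gives a_0 = 29/35, a_1 = 18/5, a_2 = -2/7, so
  g(x) = -2*x^2/7 + 18*x/5 + 29/35.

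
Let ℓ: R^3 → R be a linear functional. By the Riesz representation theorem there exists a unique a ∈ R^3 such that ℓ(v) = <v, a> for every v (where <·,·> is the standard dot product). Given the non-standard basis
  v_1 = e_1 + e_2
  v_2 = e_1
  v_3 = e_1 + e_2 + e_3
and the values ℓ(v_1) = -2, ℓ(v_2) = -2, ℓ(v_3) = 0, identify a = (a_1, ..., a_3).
a = (-2, 0, 2)

Write a = (a_1, ..., a_3) in the standard basis. For each basis vector v_i, ℓ(v_i) = <v_i, a> is a linear equation in the a_j's. Collect the n equations into a matrix system V a = ℓ, where row i of V is v_i (expressed in the standard basis). Since V is invertible (lower-triangular with 1s on the diagonal, up to permutation), solve by back-substitution:
  V =
[[1, 1, 0],
 [1, 0, 0],
 [1, 1, 1]]
  V a = (-2, -2, 0)
Solving gives a = (-2, 0, 2).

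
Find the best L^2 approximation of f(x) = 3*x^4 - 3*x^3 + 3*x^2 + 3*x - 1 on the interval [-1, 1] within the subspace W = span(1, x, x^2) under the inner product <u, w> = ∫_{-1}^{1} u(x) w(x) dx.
g(x) = 39*x^2/7 + 6*x/5 - 44/35

The best approximation g ∈ W is the orthogonal projection of f onto W. Writing g = a_0 + a_1 x + a_2 x^2, the coefficients solve the normal equations G · a = b where
  G_{ij} = <φ_i, φ_j> and b_i = <f, φ_i>, with φ_0 = 1, φ_1 = x, φ_2 = x^2.
G =
  [2, 0, 2/3]
  [0, 2/3, 0]
  [2/3, 0, 2/5],
b = (6/5, 4/5, 146/105).
Solving gives a_0 = -44/35, a_1 = 6/5, a_2 = 39/7, so
  g(x) = 39*x^2/7 + 6*x/5 - 44/35.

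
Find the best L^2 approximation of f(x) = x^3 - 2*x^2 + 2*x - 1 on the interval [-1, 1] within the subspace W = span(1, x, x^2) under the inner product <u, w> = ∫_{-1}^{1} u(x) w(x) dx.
g(x) = -2*x^2 + 13*x/5 - 1

The best approximation g ∈ W is the orthogonal projection of f onto W. Writing g = a_0 + a_1 x + a_2 x^2, the coefficients solve the normal equations G · a = b where
  G_{ij} = <φ_i, φ_j> and b_i = <f, φ_i>, with φ_0 = 1, φ_1 = x, φ_2 = x^2.
G =
  [2, 0, 2/3]
  [0, 2/3, 0]
  [2/3, 0, 2/5],
b = (-10/3, 26/15, -22/15).
Solving gives a_0 = -1, a_1 = 13/5, a_2 = -2, so
  g(x) = -2*x^2 + 13*x/5 - 1.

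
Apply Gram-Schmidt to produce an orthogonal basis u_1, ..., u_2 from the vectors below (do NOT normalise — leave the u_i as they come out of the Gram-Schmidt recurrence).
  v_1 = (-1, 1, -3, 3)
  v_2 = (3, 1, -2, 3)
Orthogonal basis:
  u_1 = (-1, 1, -3, 3)
  u_2 = (73/20, 7/20, -1/20, 21/20)

Apply the Gram-Schmidt recurrence
  u_1 = v_1
  u_i = v_i − Σ_{j<i} ((v_i · u_j) / (u_j · u_j)) · u_j.

Step by step this gives:
  u_1 = (-1, 1, -3, 3)
  u_2 = (73/20, 7/20, -1/20, 21/20)

Orthogonality check:
  u_2 · u_1 = 0 (should be 0)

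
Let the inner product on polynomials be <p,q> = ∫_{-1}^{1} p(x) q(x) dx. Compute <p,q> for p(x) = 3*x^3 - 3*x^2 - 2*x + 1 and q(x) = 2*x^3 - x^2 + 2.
<p,q> = 68/105

Expand the product: p(x)·q(x) = 6*x^6 - 9*x^5 - x^4 + 10*x^3 - 7*x^2 - 4*x + 2.
∫_{-1}^{1} of each monomial x^k gives [2/(k+1) if k even, 0 if k odd]. Integrating term-by-term (or equivalently evaluating the antiderivative F(x) = 6*x^7/7 - 3*x^6/2 - x^5/5 + 5*x^4/2 - 7*x^3/3 - 2*x^2 + 2*x at the endpoints):
  F(1) − F(−1) = -71/105 − (-139/105) = 68/105.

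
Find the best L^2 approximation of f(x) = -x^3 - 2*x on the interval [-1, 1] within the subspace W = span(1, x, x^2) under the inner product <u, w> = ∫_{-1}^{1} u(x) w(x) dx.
g(x) = -13*x/5

The best approximation g ∈ W is the orthogonal projection of f onto W. Writing g = a_0 + a_1 x + a_2 x^2, the coefficients solve the normal equations G · a = b where
  G_{ij} = <φ_i, φ_j> and b_i = <f, φ_i>, with φ_0 = 1, φ_1 = x, φ_2 = x^2.
G =
  [2, 0, 2/3]
  [0, 2/3, 0]
  [2/3, 0, 2/5],
b = (0, -26/15, 0).
Solving gives a_0 = 0, a_1 = -13/5, a_2 = 0, so
  g(x) = -13*x/5.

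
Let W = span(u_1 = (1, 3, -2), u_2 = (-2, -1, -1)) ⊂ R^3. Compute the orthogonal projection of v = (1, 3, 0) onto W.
proj_W(v) = (5/3, 7/3, -2/3)

Set up U = [u_1 | ... | u_2] ∈ R^(3×2). The projector onto W = col(U) is P = U (U^T U)^(-1) U^T.
Compute U^T U =
  [14, -3]
  [-3, 6],
and U^T v = (10, -5).
Solve U^T U · c = U^T v for the coefficients: c = (3/5, -8/15). The projection is proj_W(v) = U c.
Check: (v - proj_W(v)) · u_1 = 0  (should be 0).
Check: (v - proj_W(v)) · u_2 = 0  (should be 0).
Result: proj_W(v) = (5/3, 7/3, -2/3).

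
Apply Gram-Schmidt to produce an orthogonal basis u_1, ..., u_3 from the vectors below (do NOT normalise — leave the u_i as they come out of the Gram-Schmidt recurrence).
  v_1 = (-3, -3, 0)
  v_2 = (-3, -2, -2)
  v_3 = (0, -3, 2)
Orthogonal basis:
  u_1 = (-3, -3, 0)
  u_2 = (-1/2, 1/2, -2)
  u_3 = (8/9, -8/9, -4/9)

Apply the Gram-Schmidt recurrence
  u_1 = v_1
  u_i = v_i − Σ_{j<i} ((v_i · u_j) / (u_j · u_j)) · u_j.

Step by step this gives:
  u_1 = (-3, -3, 0)
  u_2 = (-1/2, 1/2, -2)
  u_3 = (8/9, -8/9, -4/9)

Orthogonality check:
  u_2 · u_1 = 0 (should be 0)
  u_3 · u_1 = 0 (should be 0)
  u_3 · u_2 = 0 (should be 0)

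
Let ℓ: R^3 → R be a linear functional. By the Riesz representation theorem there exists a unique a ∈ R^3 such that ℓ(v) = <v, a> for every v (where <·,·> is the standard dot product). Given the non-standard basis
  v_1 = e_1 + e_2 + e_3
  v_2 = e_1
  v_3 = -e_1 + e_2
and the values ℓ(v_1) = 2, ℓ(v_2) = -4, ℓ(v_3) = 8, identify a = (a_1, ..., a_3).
a = (-4, 4, 2)

Write a = (a_1, ..., a_3) in the standard basis. For each basis vector v_i, ℓ(v_i) = <v_i, a> is a linear equation in the a_j's. Collect the n equations into a matrix system V a = ℓ, where row i of V is v_i (expressed in the standard basis). Since V is invertible (lower-triangular with 1s on the diagonal, up to permutation), solve by back-substitution:
  V =
[[1, 1, 1],
 [1, 0, 0],
 [-1, 1, 0]]
  V a = (2, -4, 8)
Solving gives a = (-4, 4, 2).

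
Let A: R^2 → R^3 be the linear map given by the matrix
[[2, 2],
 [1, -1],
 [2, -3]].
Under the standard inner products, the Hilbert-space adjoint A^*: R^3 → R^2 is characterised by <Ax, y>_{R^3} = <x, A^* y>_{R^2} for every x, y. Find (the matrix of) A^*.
A^* = A^T =
[[2, 1, 2],
 [2, -1, -3]]

For real matrices with standard dot products, the defining identity <Ax, y> = <x, A^* y> gives (Ax)^T y = x^T (A^*) y, i.e. x^T A^T y = x^T (A^*) y. Since this holds for all x, y, we must have A^* = A^T. Therefore
A^* =
[[2, 1, 2],
 [2, -1, -3]].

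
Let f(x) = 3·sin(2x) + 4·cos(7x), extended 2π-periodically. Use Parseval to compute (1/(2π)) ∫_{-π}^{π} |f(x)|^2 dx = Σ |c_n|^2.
Σ |c_n|^2 = 25/2

Expand |f|^2 and use orthogonality of {sin(nx), cos(mx)} on [-π, π]:
  ∫_{-π}^{π} sin(nx)^2 dx = π, ∫ cos(mx)^2 dx = π, and cross terms integrate to 0.
So ∫_{-π}^{π} f(x)^2 dx = 3^2 · π + 4^2 · π = (9 + 16)π.
Divide by 2π: (9 + 16)/2 = 25/2.
By Parseval, this equals Σ |c_n|^2.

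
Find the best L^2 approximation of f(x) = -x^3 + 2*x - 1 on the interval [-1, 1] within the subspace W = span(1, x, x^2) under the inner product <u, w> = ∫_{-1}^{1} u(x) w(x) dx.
g(x) = 7*x/5 - 1

The best approximation g ∈ W is the orthogonal projection of f onto W. Writing g = a_0 + a_1 x + a_2 x^2, the coefficients solve the normal equations G · a = b where
  G_{ij} = <φ_i, φ_j> and b_i = <f, φ_i>, with φ_0 = 1, φ_1 = x, φ_2 = x^2.
G =
  [2, 0, 2/3]
  [0, 2/3, 0]
  [2/3, 0, 2/5],
b = (-2, 14/15, -2/3).
Solving gives a_0 = -1, a_1 = 7/5, a_2 = 0, so
  g(x) = 7*x/5 - 1.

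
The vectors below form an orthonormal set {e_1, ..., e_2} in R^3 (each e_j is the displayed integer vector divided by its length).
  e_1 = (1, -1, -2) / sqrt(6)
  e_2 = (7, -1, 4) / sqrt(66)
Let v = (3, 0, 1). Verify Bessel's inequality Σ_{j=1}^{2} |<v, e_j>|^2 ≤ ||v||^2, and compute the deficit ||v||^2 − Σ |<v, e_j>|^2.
Σ |<v, e_j>|^2 = 106/11; ||v||^2 = 10; deficit = 4/11

Write each e_j = u_j / sqrt(<u_j, u_j>) where u_j is the displayed integer vector. Then <v, e_j> = <v, u_j> / sqrt(<u_j, u_j>), so |<v, e_j>|^2 = <v, u_j>^2 / <u_j, u_j>.
Coefficients: <v, e_1> = 1/sqrt(6), <v, e_2> = 25/sqrt(66).
Square and sum: Σ |<v, e_j>|^2 = 106/11.
Compute ||v||^2 = v·v = 10.
Deficit = 10 − 106/11 = 4/11 ≥ 0, confirming Bessel's inequality. (The deficit equals ||v − Σ <v,e_j> e_j||^2, the squared distance from v to span{e_j}.)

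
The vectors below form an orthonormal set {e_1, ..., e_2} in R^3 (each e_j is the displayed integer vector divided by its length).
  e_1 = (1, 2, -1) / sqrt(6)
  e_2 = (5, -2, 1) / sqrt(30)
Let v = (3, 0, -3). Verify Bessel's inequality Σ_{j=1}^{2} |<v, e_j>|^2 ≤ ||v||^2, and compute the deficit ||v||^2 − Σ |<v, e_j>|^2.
Σ |<v, e_j>|^2 = 54/5; ||v||^2 = 18; deficit = 36/5

Write each e_j = u_j / sqrt(<u_j, u_j>) where u_j is the displayed integer vector. Then <v, e_j> = <v, u_j> / sqrt(<u_j, u_j>), so |<v, e_j>|^2 = <v, u_j>^2 / <u_j, u_j>.
Coefficients: <v, e_1> = 6/sqrt(6), <v, e_2> = 12/sqrt(30).
Square and sum: Σ |<v, e_j>|^2 = 54/5.
Compute ||v||^2 = v·v = 18.
Deficit = 18 − 54/5 = 36/5 ≥ 0, confirming Bessel's inequality. (The deficit equals ||v − Σ <v,e_j> e_j||^2, the squared distance from v to span{e_j}.)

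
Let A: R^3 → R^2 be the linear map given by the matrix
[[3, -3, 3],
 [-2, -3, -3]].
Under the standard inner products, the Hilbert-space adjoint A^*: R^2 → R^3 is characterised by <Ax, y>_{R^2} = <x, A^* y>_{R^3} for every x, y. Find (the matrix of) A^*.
A^* = A^T =
[[3, -2],
 [-3, -3],
 [3, -3]]

For real matrices with standard dot products, the defining identity <Ax, y> = <x, A^* y> gives (Ax)^T y = x^T (A^*) y, i.e. x^T A^T y = x^T (A^*) y. Since this holds for all x, y, we must have A^* = A^T. Therefore
A^* =
[[3, -2],
 [-3, -3],
 [3, -3]].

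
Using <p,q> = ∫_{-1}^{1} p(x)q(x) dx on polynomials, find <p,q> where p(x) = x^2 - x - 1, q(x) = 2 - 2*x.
<p,q> = -4/3

Expand the product: p(x)·q(x) = -2*x^3 + 4*x^2 - 2.
∫_{-1}^{1} of each monomial x^k gives [2/(k+1) if k even, 0 if k odd]. Integrating term-by-term (or equivalently evaluating the antiderivative F(x) = -x^4/2 + 4*x^3/3 - 2*x at the endpoints):
  F(1) − F(−1) = -7/6 − (1/6) = -4/3.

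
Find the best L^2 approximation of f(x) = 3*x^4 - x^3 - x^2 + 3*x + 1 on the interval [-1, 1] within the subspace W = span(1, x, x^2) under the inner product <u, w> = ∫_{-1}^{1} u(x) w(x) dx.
g(x) = 11*x^2/7 + 12*x/5 + 26/35

The best approximation g ∈ W is the orthogonal projection of f onto W. Writing g = a_0 + a_1 x + a_2 x^2, the coefficients solve the normal equations G · a = b where
  G_{ij} = <φ_i, φ_j> and b_i = <f, φ_i>, with φ_0 = 1, φ_1 = x, φ_2 = x^2.
G =
  [2, 0, 2/3]
  [0, 2/3, 0]
  [2/3, 0, 2/5],
b = (38/15, 8/5, 118/105).
Solving gives a_0 = 26/35, a_1 = 12/5, a_2 = 11/7, so
  g(x) = 11*x^2/7 + 12*x/5 + 26/35.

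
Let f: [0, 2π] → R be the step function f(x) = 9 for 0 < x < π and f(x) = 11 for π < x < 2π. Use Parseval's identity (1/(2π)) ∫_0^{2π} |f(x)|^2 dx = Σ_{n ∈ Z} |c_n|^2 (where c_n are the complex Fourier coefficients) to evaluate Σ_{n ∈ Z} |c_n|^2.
Σ |c_n|^2 = 101

Parseval equates the L^2 energy of f (normalised by 1/(2π)) with the ℓ^2 sum of its Fourier coefficients: (1/(2π)) ∫_0^{2π} |f|^2 = Σ |c_n|^2.
Compute the left side: (1/(2π)) [∫_0^π 9^2 dx + ∫_π^{2π} 11^2 dx] = (1/(2π)) · (81π + 121π) = (81 + 121)/2 = 101.
So Σ_{n ∈ Z} |c_n|^2 = 101.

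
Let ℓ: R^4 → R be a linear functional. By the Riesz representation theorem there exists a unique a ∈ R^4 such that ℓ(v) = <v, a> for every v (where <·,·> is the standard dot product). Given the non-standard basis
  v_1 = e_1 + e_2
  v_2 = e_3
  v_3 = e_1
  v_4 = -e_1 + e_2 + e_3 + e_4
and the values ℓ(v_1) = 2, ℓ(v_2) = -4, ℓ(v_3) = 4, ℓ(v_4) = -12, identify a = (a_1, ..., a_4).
a = (4, -2, -4, -2)

Write a = (a_1, ..., a_4) in the standard basis. For each basis vector v_i, ℓ(v_i) = <v_i, a> is a linear equation in the a_j's. Collect the n equations into a matrix system V a = ℓ, where row i of V is v_i (expressed in the standard basis). Since V is invertible (lower-triangular with 1s on the diagonal, up to permutation), solve by back-substitution:
  V =
[[1, 1, 0, 0],
 [0, 0, 1, 0],
 [1, 0, 0, 0],
 [-1, 1, 1, 1]]
  V a = (2, -4, 4, -12)
Solving gives a = (4, -2, -4, -2).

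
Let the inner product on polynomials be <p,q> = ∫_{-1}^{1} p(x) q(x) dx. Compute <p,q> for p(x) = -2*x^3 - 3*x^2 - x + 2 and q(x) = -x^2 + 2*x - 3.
<p,q> = -136/15

Expand the product: p(x)·q(x) = 2*x^5 - x^4 + x^3 + 5*x^2 + 7*x - 6.
∫_{-1}^{1} of each monomial x^k gives [2/(k+1) if k even, 0 if k odd]. Integrating term-by-term (or equivalently evaluating the antiderivative F(x) = x^6/3 - x^5/5 + x^4/4 + 5*x^3/3 + 7*x^2/2 - 6*x at the endpoints):
  F(1) − F(−1) = -9/20 − (517/60) = -136/15.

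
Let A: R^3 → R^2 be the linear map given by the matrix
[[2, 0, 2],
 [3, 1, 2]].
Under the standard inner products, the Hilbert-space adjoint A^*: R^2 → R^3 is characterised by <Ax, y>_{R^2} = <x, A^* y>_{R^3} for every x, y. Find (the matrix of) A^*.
A^* = A^T =
[[2, 3],
 [0, 1],
 [2, 2]]

For real matrices with standard dot products, the defining identity <Ax, y> = <x, A^* y> gives (Ax)^T y = x^T (A^*) y, i.e. x^T A^T y = x^T (A^*) y. Since this holds for all x, y, we must have A^* = A^T. Therefore
A^* =
[[2, 3],
 [0, 1],
 [2, 2]].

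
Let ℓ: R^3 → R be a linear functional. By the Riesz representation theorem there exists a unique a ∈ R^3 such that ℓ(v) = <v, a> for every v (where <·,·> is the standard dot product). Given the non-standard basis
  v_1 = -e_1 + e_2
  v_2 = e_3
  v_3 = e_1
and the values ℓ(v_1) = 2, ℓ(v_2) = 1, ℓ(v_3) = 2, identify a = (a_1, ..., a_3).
a = (2, 4, 1)

Write a = (a_1, ..., a_3) in the standard basis. For each basis vector v_i, ℓ(v_i) = <v_i, a> is a linear equation in the a_j's. Collect the n equations into a matrix system V a = ℓ, where row i of V is v_i (expressed in the standard basis). Since V is invertible (lower-triangular with 1s on the diagonal, up to permutation), solve by back-substitution:
  V =
[[-1, 1, 0],
 [0, 0, 1],
 [1, 0, 0]]
  V a = (2, 1, 2)
Solving gives a = (2, 4, 1).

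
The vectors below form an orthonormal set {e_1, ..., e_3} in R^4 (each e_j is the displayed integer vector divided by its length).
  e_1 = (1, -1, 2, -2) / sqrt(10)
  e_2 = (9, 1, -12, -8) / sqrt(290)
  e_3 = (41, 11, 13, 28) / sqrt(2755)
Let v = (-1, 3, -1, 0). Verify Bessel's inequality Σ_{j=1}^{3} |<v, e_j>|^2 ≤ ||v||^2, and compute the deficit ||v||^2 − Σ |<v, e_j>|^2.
Σ |<v, e_j>|^2 = 369/95; ||v||^2 = 11; deficit = 676/95

Write each e_j = u_j / sqrt(<u_j, u_j>) where u_j is the displayed integer vector. Then <v, e_j> = <v, u_j> / sqrt(<u_j, u_j>), so |<v, e_j>|^2 = <v, u_j>^2 / <u_j, u_j>.
Coefficients: <v, e_1> = -6/sqrt(10), <v, e_2> = 6/sqrt(290), <v, e_3> = -21/sqrt(2755).
Square and sum: Σ |<v, e_j>|^2 = 369/95.
Compute ||v||^2 = v·v = 11.
Deficit = 11 − 369/95 = 676/95 ≥ 0, confirming Bessel's inequality. (The deficit equals ||v − Σ <v,e_j> e_j||^2, the squared distance from v to span{e_j}.)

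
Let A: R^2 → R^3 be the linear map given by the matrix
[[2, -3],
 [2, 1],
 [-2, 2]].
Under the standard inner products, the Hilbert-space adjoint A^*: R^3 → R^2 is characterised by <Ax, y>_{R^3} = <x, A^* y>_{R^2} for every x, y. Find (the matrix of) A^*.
A^* = A^T =
[[2, 2, -2],
 [-3, 1, 2]]

For real matrices with standard dot products, the defining identity <Ax, y> = <x, A^* y> gives (Ax)^T y = x^T (A^*) y, i.e. x^T A^T y = x^T (A^*) y. Since this holds for all x, y, we must have A^* = A^T. Therefore
A^* =
[[2, 2, -2],
 [-3, 1, 2]].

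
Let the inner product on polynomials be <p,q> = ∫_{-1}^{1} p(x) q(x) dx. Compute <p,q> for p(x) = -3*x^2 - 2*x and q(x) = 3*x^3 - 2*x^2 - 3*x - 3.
<p,q> = 10

Expand the product: p(x)·q(x) = -9*x^5 + 13*x^3 + 15*x^2 + 6*x.
∫_{-1}^{1} of each monomial x^k gives [2/(k+1) if k even, 0 if k odd]. Integrating term-by-term (or equivalently evaluating the antiderivative F(x) = -3*x^6/2 + 13*x^4/4 + 5*x^3 + 3*x^2 at the endpoints):
  F(1) − F(−1) = 39/4 − (-1/4) = 10.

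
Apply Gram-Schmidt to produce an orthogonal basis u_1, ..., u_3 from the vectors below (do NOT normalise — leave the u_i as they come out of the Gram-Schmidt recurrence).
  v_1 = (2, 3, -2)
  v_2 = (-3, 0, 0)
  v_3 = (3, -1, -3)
Orthogonal basis:
  u_1 = (2, 3, -2)
  u_2 = (-39/17, 18/17, -12/17)
  u_3 = (0, -22/13, -33/13)

Apply the Gram-Schmidt recurrence
  u_1 = v_1
  u_i = v_i − Σ_{j<i} ((v_i · u_j) / (u_j · u_j)) · u_j.

Step by step this gives:
  u_1 = (2, 3, -2)
  u_2 = (-39/17, 18/17, -12/17)
  u_3 = (0, -22/13, -33/13)

Orthogonality check:
  u_2 · u_1 = 0 (should be 0)
  u_3 · u_1 = 0 (should be 0)
  u_3 · u_2 = 0 (should be 0)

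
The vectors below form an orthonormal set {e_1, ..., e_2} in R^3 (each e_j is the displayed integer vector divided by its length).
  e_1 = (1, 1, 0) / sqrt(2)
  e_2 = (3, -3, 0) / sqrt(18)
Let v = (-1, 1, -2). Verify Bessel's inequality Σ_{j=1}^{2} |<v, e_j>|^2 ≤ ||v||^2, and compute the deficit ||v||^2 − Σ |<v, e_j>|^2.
Σ |<v, e_j>|^2 = 2; ||v||^2 = 6; deficit = 4

Write each e_j = u_j / sqrt(<u_j, u_j>) where u_j is the displayed integer vector. Then <v, e_j> = <v, u_j> / sqrt(<u_j, u_j>), so |<v, e_j>|^2 = <v, u_j>^2 / <u_j, u_j>.
Coefficients: <v, e_1> = 0/sqrt(2), <v, e_2> = -6/sqrt(18).
Square and sum: Σ |<v, e_j>|^2 = 2.
Compute ||v||^2 = v·v = 6.
Deficit = 6 − 2 = 4 ≥ 0, confirming Bessel's inequality. (The deficit equals ||v − Σ <v,e_j> e_j||^2, the squared distance from v to span{e_j}.)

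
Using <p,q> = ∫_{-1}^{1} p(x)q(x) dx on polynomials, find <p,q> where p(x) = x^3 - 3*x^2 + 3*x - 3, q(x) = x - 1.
<p,q> = 52/5

Expand the product: p(x)·q(x) = x^4 - 4*x^3 + 6*x^2 - 6*x + 3.
∫_{-1}^{1} of each monomial x^k gives [2/(k+1) if k even, 0 if k odd]. Integrating term-by-term (or equivalently evaluating the antiderivative F(x) = x^5/5 - x^4 + 2*x^3 - 3*x^2 + 3*x at the endpoints):
  F(1) − F(−1) = 6/5 − (-46/5) = 52/5.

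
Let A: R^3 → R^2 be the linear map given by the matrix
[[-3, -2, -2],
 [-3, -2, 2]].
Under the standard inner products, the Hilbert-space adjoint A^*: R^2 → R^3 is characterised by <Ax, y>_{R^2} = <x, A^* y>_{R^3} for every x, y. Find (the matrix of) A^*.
A^* = A^T =
[[-3, -3],
 [-2, -2],
 [-2, 2]]

For real matrices with standard dot products, the defining identity <Ax, y> = <x, A^* y> gives (Ax)^T y = x^T (A^*) y, i.e. x^T A^T y = x^T (A^*) y. Since this holds for all x, y, we must have A^* = A^T. Therefore
A^* =
[[-3, -3],
 [-2, -2],
 [-2, 2]].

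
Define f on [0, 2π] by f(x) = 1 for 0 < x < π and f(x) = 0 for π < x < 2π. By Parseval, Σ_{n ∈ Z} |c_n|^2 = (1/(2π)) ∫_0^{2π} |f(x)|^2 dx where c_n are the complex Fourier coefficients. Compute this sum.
Σ |c_n|^2 = 1/2

Parseval equates the L^2 energy of f (normalised by 1/(2π)) with the ℓ^2 sum of its Fourier coefficients: (1/(2π)) ∫_0^{2π} |f|^2 = Σ |c_n|^2.
Compute the left side: (1/(2π)) [∫_0^π 1^2 dx + ∫_π^{2π} 0^2 dx] = (1/(2π)) · (1π + 0π) = (1 + 0)/2 = 1/2.
So Σ_{n ∈ Z} |c_n|^2 = 1/2.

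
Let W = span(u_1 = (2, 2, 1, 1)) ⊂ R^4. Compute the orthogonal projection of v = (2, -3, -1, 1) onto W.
proj_W(v) = (-2/5, -2/5, -1/5, -1/5)

Set up U = [u_1 | ... | u_1] ∈ R^(4×1). The projector onto W = col(U) is P = U (U^T U)^(-1) U^T.
Compute U^T U =
  [10],
and U^T v = (-2).
Solve U^T U · c = U^T v for the coefficients: c = (-1/5). The projection is proj_W(v) = U c.
Check: (v - proj_W(v)) · u_1 = 0  (should be 0).
Result: proj_W(v) = (-2/5, -2/5, -1/5, -1/5).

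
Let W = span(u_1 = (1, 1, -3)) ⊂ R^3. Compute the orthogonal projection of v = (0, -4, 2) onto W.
proj_W(v) = (-10/11, -10/11, 30/11)

Set up U = [u_1 | ... | u_1] ∈ R^(3×1). The projector onto W = col(U) is P = U (U^T U)^(-1) U^T.
Compute U^T U =
  [11],
and U^T v = (-10).
Solve U^T U · c = U^T v for the coefficients: c = (-10/11). The projection is proj_W(v) = U c.
Check: (v - proj_W(v)) · u_1 = 0  (should be 0).
Result: proj_W(v) = (-10/11, -10/11, 30/11).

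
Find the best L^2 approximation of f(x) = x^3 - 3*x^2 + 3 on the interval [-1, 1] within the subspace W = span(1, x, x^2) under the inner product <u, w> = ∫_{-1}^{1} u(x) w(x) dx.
g(x) = -3*x^2 + 3*x/5 + 3

The best approximation g ∈ W is the orthogonal projection of f onto W. Writing g = a_0 + a_1 x + a_2 x^2, the coefficients solve the normal equations G · a = b where
  G_{ij} = <φ_i, φ_j> and b_i = <f, φ_i>, with φ_0 = 1, φ_1 = x, φ_2 = x^2.
G =
  [2, 0, 2/3]
  [0, 2/3, 0]
  [2/3, 0, 2/5],
b = (4, 2/5, 4/5).
Solving gives a_0 = 3, a_1 = 3/5, a_2 = -3, so
  g(x) = -3*x^2 + 3*x/5 + 3.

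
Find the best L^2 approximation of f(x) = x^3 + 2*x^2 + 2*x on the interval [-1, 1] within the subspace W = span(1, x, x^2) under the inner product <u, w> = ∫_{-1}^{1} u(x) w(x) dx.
g(x) = 2*x^2 + 13*x/5

The best approximation g ∈ W is the orthogonal projection of f onto W. Writing g = a_0 + a_1 x + a_2 x^2, the coefficients solve the normal equations G · a = b where
  G_{ij} = <φ_i, φ_j> and b_i = <f, φ_i>, with φ_0 = 1, φ_1 = x, φ_2 = x^2.
G =
  [2, 0, 2/3]
  [0, 2/3, 0]
  [2/3, 0, 2/5],
b = (4/3, 26/15, 4/5).
Solving gives a_0 = 0, a_1 = 13/5, a_2 = 2, so
  g(x) = 2*x^2 + 13*x/5.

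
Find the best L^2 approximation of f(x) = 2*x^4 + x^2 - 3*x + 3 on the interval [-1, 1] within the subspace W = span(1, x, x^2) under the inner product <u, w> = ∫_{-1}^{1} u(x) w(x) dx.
g(x) = 19*x^2/7 - 3*x + 99/35

The best approximation g ∈ W is the orthogonal projection of f onto W. Writing g = a_0 + a_1 x + a_2 x^2, the coefficients solve the normal equations G · a = b where
  G_{ij} = <φ_i, φ_j> and b_i = <f, φ_i>, with φ_0 = 1, φ_1 = x, φ_2 = x^2.
G =
  [2, 0, 2/3]
  [0, 2/3, 0]
  [2/3, 0, 2/5],
b = (112/15, -2, 104/35).
Solving gives a_0 = 99/35, a_1 = -3, a_2 = 19/7, so
  g(x) = 19*x^2/7 - 3*x + 99/35.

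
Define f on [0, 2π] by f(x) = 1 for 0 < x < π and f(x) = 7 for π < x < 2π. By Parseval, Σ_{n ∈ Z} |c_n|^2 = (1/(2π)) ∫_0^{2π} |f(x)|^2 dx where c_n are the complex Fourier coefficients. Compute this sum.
Σ |c_n|^2 = 25

Parseval equates the L^2 energy of f (normalised by 1/(2π)) with the ℓ^2 sum of its Fourier coefficients: (1/(2π)) ∫_0^{2π} |f|^2 = Σ |c_n|^2.
Compute the left side: (1/(2π)) [∫_0^π 1^2 dx + ∫_π^{2π} 7^2 dx] = (1/(2π)) · (1π + 49π) = (1 + 49)/2 = 25.
So Σ_{n ∈ Z} |c_n|^2 = 25.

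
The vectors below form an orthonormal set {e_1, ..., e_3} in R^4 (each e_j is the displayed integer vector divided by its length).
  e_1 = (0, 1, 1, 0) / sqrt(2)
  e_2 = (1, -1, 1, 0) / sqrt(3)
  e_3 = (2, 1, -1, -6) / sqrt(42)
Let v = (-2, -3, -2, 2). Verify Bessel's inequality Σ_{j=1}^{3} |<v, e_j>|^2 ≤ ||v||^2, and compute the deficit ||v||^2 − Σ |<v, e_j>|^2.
Σ |<v, e_j>|^2 = 138/7; ||v||^2 = 21; deficit = 9/7

Write each e_j = u_j / sqrt(<u_j, u_j>) where u_j is the displayed integer vector. Then <v, e_j> = <v, u_j> / sqrt(<u_j, u_j>), so |<v, e_j>|^2 = <v, u_j>^2 / <u_j, u_j>.
Coefficients: <v, e_1> = -5/sqrt(2), <v, e_2> = -1/sqrt(3), <v, e_3> = -17/sqrt(42).
Square and sum: Σ |<v, e_j>|^2 = 138/7.
Compute ||v||^2 = v·v = 21.
Deficit = 21 − 138/7 = 9/7 ≥ 0, confirming Bessel's inequality. (The deficit equals ||v − Σ <v,e_j> e_j||^2, the squared distance from v to span{e_j}.)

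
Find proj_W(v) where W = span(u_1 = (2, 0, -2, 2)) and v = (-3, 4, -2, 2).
proj_W(v) = (1/3, 0, -1/3, 1/3)

Set up U = [u_1 | ... | u_1] ∈ R^(4×1). The projector onto W = col(U) is P = U (U^T U)^(-1) U^T.
Compute U^T U =
  [12],
and U^T v = (2).
Solve U^T U · c = U^T v for the coefficients: c = (1/6). The projection is proj_W(v) = U c.
Check: (v - proj_W(v)) · u_1 = 0  (should be 0).
Result: proj_W(v) = (1/3, 0, -1/3, 1/3).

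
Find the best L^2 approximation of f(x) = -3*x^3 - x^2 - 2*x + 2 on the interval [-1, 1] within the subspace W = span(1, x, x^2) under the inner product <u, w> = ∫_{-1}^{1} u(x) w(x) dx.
g(x) = -x^2 - 19*x/5 + 2

The best approximation g ∈ W is the orthogonal projection of f onto W. Writing g = a_0 + a_1 x + a_2 x^2, the coefficients solve the normal equations G · a = b where
  G_{ij} = <φ_i, φ_j> and b_i = <f, φ_i>, with φ_0 = 1, φ_1 = x, φ_2 = x^2.
G =
  [2, 0, 2/3]
  [0, 2/3, 0]
  [2/3, 0, 2/5],
b = (10/3, -38/15, 14/15).
Solving gives a_0 = 2, a_1 = -19/5, a_2 = -1, so
  g(x) = -x^2 - 19*x/5 + 2.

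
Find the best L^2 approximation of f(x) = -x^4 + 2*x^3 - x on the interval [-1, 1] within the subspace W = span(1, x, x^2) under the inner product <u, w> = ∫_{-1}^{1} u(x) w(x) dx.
g(x) = -6*x^2/7 + x/5 + 3/35

The best approximation g ∈ W is the orthogonal projection of f onto W. Writing g = a_0 + a_1 x + a_2 x^2, the coefficients solve the normal equations G · a = b where
  G_{ij} = <φ_i, φ_j> and b_i = <f, φ_i>, with φ_0 = 1, φ_1 = x, φ_2 = x^2.
G =
  [2, 0, 2/3]
  [0, 2/3, 0]
  [2/3, 0, 2/5],
b = (-2/5, 2/15, -2/7).
Solving gives a_0 = 3/35, a_1 = 1/5, a_2 = -6/7, so
  g(x) = -6*x^2/7 + x/5 + 3/35.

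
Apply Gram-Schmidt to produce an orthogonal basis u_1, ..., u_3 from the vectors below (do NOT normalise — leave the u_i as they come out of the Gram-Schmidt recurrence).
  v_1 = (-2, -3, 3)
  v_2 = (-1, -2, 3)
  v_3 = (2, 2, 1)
Orthogonal basis:
  u_1 = (-2, -3, 3)
  u_2 = (6/11, 7/22, 15/22)
  u_3 = (-3/19, 3/19, 1/19)

Apply the Gram-Schmidt recurrence
  u_1 = v_1
  u_i = v_i − Σ_{j<i} ((v_i · u_j) / (u_j · u_j)) · u_j.

Step by step this gives:
  u_1 = (-2, -3, 3)
  u_2 = (6/11, 7/22, 15/22)
  u_3 = (-3/19, 3/19, 1/19)

Orthogonality check:
  u_2 · u_1 = 0 (should be 0)
  u_3 · u_1 = 0 (should be 0)
  u_3 · u_2 = 0 (should be 0)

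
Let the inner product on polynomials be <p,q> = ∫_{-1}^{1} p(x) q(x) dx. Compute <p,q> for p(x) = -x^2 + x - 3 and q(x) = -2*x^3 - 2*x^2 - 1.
<p,q> = 32/3

Expand the product: p(x)·q(x) = 2*x^5 + 4*x^3 + 7*x^2 - x + 3.
∫_{-1}^{1} of each monomial x^k gives [2/(k+1) if k even, 0 if k odd]. Integrating term-by-term (or equivalently evaluating the antiderivative F(x) = x^6/3 + x^4 + 7*x^3/3 - x^2/2 + 3*x at the endpoints):
  F(1) − F(−1) = 37/6 − (-9/2) = 32/3.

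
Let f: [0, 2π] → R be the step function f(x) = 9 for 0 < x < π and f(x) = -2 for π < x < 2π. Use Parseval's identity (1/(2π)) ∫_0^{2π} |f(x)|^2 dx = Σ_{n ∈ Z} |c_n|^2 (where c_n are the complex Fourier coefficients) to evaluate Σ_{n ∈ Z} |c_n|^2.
Σ |c_n|^2 = 85/2

Parseval equates the L^2 energy of f (normalised by 1/(2π)) with the ℓ^2 sum of its Fourier coefficients: (1/(2π)) ∫_0^{2π} |f|^2 = Σ |c_n|^2.
Compute the left side: (1/(2π)) [∫_0^π 9^2 dx + ∫_π^{2π} (-2)^2 dx] = (1/(2π)) · (81π + 4π) = (81 + 4)/2 = 85/2.
So Σ_{n ∈ Z} |c_n|^2 = 85/2.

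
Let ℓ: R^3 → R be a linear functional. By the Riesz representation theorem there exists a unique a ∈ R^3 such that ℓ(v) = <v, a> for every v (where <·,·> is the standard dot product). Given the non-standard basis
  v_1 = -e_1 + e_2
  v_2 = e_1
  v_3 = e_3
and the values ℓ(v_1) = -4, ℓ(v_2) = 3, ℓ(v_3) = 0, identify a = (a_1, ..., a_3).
a = (3, -1, 0)

Write a = (a_1, ..., a_3) in the standard basis. For each basis vector v_i, ℓ(v_i) = <v_i, a> is a linear equation in the a_j's. Collect the n equations into a matrix system V a = ℓ, where row i of V is v_i (expressed in the standard basis). Since V is invertible (lower-triangular with 1s on the diagonal, up to permutation), solve by back-substitution:
  V =
[[-1, 1, 0],
 [1, 0, 0],
 [0, 0, 1]]
  V a = (-4, 3, 0)
Solving gives a = (3, -1, 0).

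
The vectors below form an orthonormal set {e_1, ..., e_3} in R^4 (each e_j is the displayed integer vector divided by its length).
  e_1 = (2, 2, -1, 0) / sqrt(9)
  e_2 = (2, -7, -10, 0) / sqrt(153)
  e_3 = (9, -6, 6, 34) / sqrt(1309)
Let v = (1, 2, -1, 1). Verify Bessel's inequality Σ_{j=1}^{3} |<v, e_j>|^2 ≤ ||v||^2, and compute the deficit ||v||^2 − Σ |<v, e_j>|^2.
Σ |<v, e_j>|^2 = 458/77; ||v||^2 = 7; deficit = 81/77

Write each e_j = u_j / sqrt(<u_j, u_j>) where u_j is the displayed integer vector. Then <v, e_j> = <v, u_j> / sqrt(<u_j, u_j>), so |<v, e_j>|^2 = <v, u_j>^2 / <u_j, u_j>.
Coefficients: <v, e_1> = 7/sqrt(9), <v, e_2> = -2/sqrt(153), <v, e_3> = 25/sqrt(1309).
Square and sum: Σ |<v, e_j>|^2 = 458/77.
Compute ||v||^2 = v·v = 7.
Deficit = 7 − 458/77 = 81/77 ≥ 0, confirming Bessel's inequality. (The deficit equals ||v − Σ <v,e_j> e_j||^2, the squared distance from v to span{e_j}.)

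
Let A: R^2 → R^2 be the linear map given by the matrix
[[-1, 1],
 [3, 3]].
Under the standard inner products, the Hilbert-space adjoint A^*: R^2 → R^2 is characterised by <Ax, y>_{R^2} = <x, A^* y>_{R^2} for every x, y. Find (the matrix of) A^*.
A^* = A^T =
[[-1, 3],
 [1, 3]]

For real matrices with standard dot products, the defining identity <Ax, y> = <x, A^* y> gives (Ax)^T y = x^T (A^*) y, i.e. x^T A^T y = x^T (A^*) y. Since this holds for all x, y, we must have A^* = A^T. Therefore
A^* =
[[-1, 3],
 [1, 3]].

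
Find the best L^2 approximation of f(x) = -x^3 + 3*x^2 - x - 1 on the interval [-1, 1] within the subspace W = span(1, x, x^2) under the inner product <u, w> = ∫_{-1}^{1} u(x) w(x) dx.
g(x) = 3*x^2 - 8*x/5 - 1

The best approximation g ∈ W is the orthogonal projection of f onto W. Writing g = a_0 + a_1 x + a_2 x^2, the coefficients solve the normal equations G · a = b where
  G_{ij} = <φ_i, φ_j> and b_i = <f, φ_i>, with φ_0 = 1, φ_1 = x, φ_2 = x^2.
G =
  [2, 0, 2/3]
  [0, 2/3, 0]
  [2/3, 0, 2/5],
b = (0, -16/15, 8/15).
Solving gives a_0 = -1, a_1 = -8/5, a_2 = 3, so
  g(x) = 3*x^2 - 8*x/5 - 1.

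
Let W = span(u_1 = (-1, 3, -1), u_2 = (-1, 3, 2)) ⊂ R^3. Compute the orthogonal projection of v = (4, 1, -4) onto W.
proj_W(v) = (1/10, -3/10, -4)

Set up U = [u_1 | ... | u_2] ∈ R^(3×2). The projector onto W = col(U) is P = U (U^T U)^(-1) U^T.
Compute U^T U =
  [11, 8]
  [8, 14],
and U^T v = (3, -9).
Solve U^T U · c = U^T v for the coefficients: c = (19/15, -41/30). The projection is proj_W(v) = U c.
Check: (v - proj_W(v)) · u_1 = 0  (should be 0).
Check: (v - proj_W(v)) · u_2 = 0  (should be 0).
Result: proj_W(v) = (1/10, -3/10, -4).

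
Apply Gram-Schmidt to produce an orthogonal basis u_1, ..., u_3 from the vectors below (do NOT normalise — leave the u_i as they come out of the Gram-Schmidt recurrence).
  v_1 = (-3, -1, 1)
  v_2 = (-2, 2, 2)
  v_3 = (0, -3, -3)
Orthogonal basis:
  u_1 = (-3, -1, 1)
  u_2 = (-4/11, 28/11, 16/11)
  u_3 = (-1/2, 1/2, -1)

Apply the Gram-Schmidt recurrence
  u_1 = v_1
  u_i = v_i − Σ_{j<i} ((v_i · u_j) / (u_j · u_j)) · u_j.

Step by step this gives:
  u_1 = (-3, -1, 1)
  u_2 = (-4/11, 28/11, 16/11)
  u_3 = (-1/2, 1/2, -1)

Orthogonality check:
  u_2 · u_1 = 0 (should be 0)
  u_3 · u_1 = 0 (should be 0)
  u_3 · u_2 = 0 (should be 0)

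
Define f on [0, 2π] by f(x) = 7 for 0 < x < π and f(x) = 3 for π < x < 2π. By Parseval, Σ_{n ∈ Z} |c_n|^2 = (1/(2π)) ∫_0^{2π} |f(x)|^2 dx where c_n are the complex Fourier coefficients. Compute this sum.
Σ |c_n|^2 = 29

Parseval equates the L^2 energy of f (normalised by 1/(2π)) with the ℓ^2 sum of its Fourier coefficients: (1/(2π)) ∫_0^{2π} |f|^2 = Σ |c_n|^2.
Compute the left side: (1/(2π)) [∫_0^π 7^2 dx + ∫_π^{2π} 3^2 dx] = (1/(2π)) · (49π + 9π) = (49 + 9)/2 = 29.
So Σ_{n ∈ Z} |c_n|^2 = 29.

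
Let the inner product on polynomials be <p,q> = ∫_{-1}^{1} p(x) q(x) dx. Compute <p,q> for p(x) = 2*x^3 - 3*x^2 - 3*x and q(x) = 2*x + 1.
<p,q> = -22/5

Expand the product: p(x)·q(x) = 4*x^4 - 4*x^3 - 9*x^2 - 3*x.
∫_{-1}^{1} of each monomial x^k gives [2/(k+1) if k even, 0 if k odd]. Integrating term-by-term (or equivalently evaluating the antiderivative F(x) = 4*x^5/5 - x^4 - 3*x^3 - 3*x^2/2 at the endpoints):
  F(1) − F(−1) = -47/10 − (-3/10) = -22/5.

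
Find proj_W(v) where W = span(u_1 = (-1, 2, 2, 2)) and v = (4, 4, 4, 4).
proj_W(v) = (-20/13, 40/13, 40/13, 40/13)

Set up U = [u_1 | ... | u_1] ∈ R^(4×1). The projector onto W = col(U) is P = U (U^T U)^(-1) U^T.
Compute U^T U =
  [13],
and U^T v = (20).
Solve U^T U · c = U^T v for the coefficients: c = (20/13). The projection is proj_W(v) = U c.
Check: (v - proj_W(v)) · u_1 = 0  (should be 0).
Result: proj_W(v) = (-20/13, 40/13, 40/13, 40/13).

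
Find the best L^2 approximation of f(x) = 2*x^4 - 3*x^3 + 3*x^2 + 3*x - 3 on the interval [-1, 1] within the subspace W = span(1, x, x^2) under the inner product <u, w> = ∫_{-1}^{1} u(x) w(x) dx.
g(x) = 33*x^2/7 + 6*x/5 - 111/35

The best approximation g ∈ W is the orthogonal projection of f onto W. Writing g = a_0 + a_1 x + a_2 x^2, the coefficients solve the normal equations G · a = b where
  G_{ij} = <φ_i, φ_j> and b_i = <f, φ_i>, with φ_0 = 1, φ_1 = x, φ_2 = x^2.
G =
  [2, 0, 2/3]
  [0, 2/3, 0]
  [2/3, 0, 2/5],
b = (-16/5, 4/5, -8/35).
Solving gives a_0 = -111/35, a_1 = 6/5, a_2 = 33/7, so
  g(x) = 33*x^2/7 + 6*x/5 - 111/35.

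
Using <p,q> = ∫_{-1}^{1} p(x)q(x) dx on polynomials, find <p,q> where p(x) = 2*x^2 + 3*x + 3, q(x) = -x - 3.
<p,q> = -24

Expand the product: p(x)·q(x) = -2*x^3 - 9*x^2 - 12*x - 9.
∫_{-1}^{1} of each monomial x^k gives [2/(k+1) if k even, 0 if k odd]. Integrating term-by-term (or equivalently evaluating the antiderivative F(x) = -x^4/2 - 3*x^3 - 6*x^2 - 9*x at the endpoints):
  F(1) − F(−1) = -37/2 − (11/2) = -24.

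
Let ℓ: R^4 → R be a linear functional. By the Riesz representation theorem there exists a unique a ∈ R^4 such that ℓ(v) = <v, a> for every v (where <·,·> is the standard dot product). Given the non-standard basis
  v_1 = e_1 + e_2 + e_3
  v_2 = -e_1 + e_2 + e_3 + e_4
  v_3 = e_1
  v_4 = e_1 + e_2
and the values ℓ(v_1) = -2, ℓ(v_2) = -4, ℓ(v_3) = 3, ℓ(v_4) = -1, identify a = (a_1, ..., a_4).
a = (3, -4, -1, 4)

Write a = (a_1, ..., a_4) in the standard basis. For each basis vector v_i, ℓ(v_i) = <v_i, a> is a linear equation in the a_j's. Collect the n equations into a matrix system V a = ℓ, where row i of V is v_i (expressed in the standard basis). Since V is invertible (lower-triangular with 1s on the diagonal, up to permutation), solve by back-substitution:
  V =
[[1, 1, 1, 0],
 [-1, 1, 1, 1],
 [1, 0, 0, 0],
 [1, 1, 0, 0]]
  V a = (-2, -4, 3, -1)
Solving gives a = (3, -4, -1, 4).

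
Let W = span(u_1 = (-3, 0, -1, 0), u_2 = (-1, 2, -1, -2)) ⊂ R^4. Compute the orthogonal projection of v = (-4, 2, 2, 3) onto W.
proj_W(v) = (-65/21, -20/21, -5/7, 20/21)

Set up U = [u_1 | ... | u_2] ∈ R^(4×2). The projector onto W = col(U) is P = U (U^T U)^(-1) U^T.
Compute U^T U =
  [10, 4]
  [4, 10],
and U^T v = (10, 0).
Solve U^T U · c = U^T v for the coefficients: c = (25/21, -10/21). The projection is proj_W(v) = U c.
Check: (v - proj_W(v)) · u_1 = 0  (should be 0).
Check: (v - proj_W(v)) · u_2 = 0  (should be 0).
Result: proj_W(v) = (-65/21, -20/21, -5/7, 20/21).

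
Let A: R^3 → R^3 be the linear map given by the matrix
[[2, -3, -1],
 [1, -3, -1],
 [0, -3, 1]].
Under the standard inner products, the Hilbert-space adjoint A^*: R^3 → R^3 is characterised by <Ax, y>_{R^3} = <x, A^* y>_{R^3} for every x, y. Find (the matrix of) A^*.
A^* = A^T =
[[2, 1, 0],
 [-3, -3, -3],
 [-1, -1, 1]]

For real matrices with standard dot products, the defining identity <Ax, y> = <x, A^* y> gives (Ax)^T y = x^T (A^*) y, i.e. x^T A^T y = x^T (A^*) y. Since this holds for all x, y, we must have A^* = A^T. Therefore
A^* =
[[2, 1, 0],
 [-3, -3, -3],
 [-1, -1, 1]].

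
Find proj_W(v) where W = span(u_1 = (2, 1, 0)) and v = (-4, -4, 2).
proj_W(v) = (-24/5, -12/5, 0)

Set up U = [u_1 | ... | u_1] ∈ R^(3×1). The projector onto W = col(U) is P = U (U^T U)^(-1) U^T.
Compute U^T U =
  [5],
and U^T v = (-12).
Solve U^T U · c = U^T v for the coefficients: c = (-12/5). The projection is proj_W(v) = U c.
Check: (v - proj_W(v)) · u_1 = 0  (should be 0).
Result: proj_W(v) = (-24/5, -12/5, 0).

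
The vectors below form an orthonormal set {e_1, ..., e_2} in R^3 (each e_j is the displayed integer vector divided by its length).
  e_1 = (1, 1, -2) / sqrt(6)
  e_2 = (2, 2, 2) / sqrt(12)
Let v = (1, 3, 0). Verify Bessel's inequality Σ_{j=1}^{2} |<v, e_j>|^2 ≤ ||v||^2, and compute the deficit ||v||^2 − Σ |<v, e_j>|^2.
Σ |<v, e_j>|^2 = 8; ||v||^2 = 10; deficit = 2

Write each e_j = u_j / sqrt(<u_j, u_j>) where u_j is the displayed integer vector. Then <v, e_j> = <v, u_j> / sqrt(<u_j, u_j>), so |<v, e_j>|^2 = <v, u_j>^2 / <u_j, u_j>.
Coefficients: <v, e_1> = 4/sqrt(6), <v, e_2> = 8/sqrt(12).
Square and sum: Σ |<v, e_j>|^2 = 8.
Compute ||v||^2 = v·v = 10.
Deficit = 10 − 8 = 2 ≥ 0, confirming Bessel's inequality. (The deficit equals ||v − Σ <v,e_j> e_j||^2, the squared distance from v to span{e_j}.)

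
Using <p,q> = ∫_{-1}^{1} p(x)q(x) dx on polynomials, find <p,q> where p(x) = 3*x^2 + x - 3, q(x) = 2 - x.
<p,q> = -26/3

Expand the product: p(x)·q(x) = -3*x^3 + 5*x^2 + 5*x - 6.
∫_{-1}^{1} of each monomial x^k gives [2/(k+1) if k even, 0 if k odd]. Integrating term-by-term (or equivalently evaluating the antiderivative F(x) = -3*x^4/4 + 5*x^3/3 + 5*x^2/2 - 6*x at the endpoints):
  F(1) − F(−1) = -31/12 − (73/12) = -26/3.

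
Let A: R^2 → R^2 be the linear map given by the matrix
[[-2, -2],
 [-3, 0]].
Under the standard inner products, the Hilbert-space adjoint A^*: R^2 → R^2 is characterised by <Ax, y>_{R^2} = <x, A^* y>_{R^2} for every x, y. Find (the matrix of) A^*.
A^* = A^T =
[[-2, -3],
 [-2, 0]]

For real matrices with standard dot products, the defining identity <Ax, y> = <x, A^* y> gives (Ax)^T y = x^T (A^*) y, i.e. x^T A^T y = x^T (A^*) y. Since this holds for all x, y, we must have A^* = A^T. Therefore
A^* =
[[-2, -3],
 [-2, 0]].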